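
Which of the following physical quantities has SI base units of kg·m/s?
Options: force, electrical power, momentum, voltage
Checking the SI base units of each option:
  force (F = ma): kg·m/s²  ✗
  electrical power (P = IV): kg·m²/s³  ✗
  momentum (p = mv): kg·m/s  ✓ matches
  voltage (V = IR): kg·m²/(s³·A)  ✗

Only momentum has units kg·m/s.

Answer: momentum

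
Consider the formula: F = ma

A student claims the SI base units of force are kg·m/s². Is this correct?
Units of each symbol in F = ma:
  m (mass): kg
  a (acceleration): m/s²

Multiplying the contributions: [kg] · [m/s²]
Adding exponents of each base unit: kg: 1, m: 1, s: -2
SI base units of force: kg·m/s²

The claimed units kg·m/s² match the derived units, so the claim is correct.

Answer: Yes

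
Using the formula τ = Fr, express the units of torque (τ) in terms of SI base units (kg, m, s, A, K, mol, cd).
Units of each symbol in τ = Fr:
  F (force): kg·m/s²
  r (lever arm): m

Multiplying the contributions: [kg·m/s²] · [m]
Adding exponents of each base unit: kg: 1, m: 2, s: -2
SI base units of torque: kg·m²/s²

Answer: kg·m²/s²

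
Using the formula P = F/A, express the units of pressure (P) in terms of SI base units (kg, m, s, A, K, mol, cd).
Units of each symbol in P = F/A:
  F (force): kg·m/s²
  A (area): m²  → in the denominator, contributes 1/m²

Multiplying the contributions: [kg·m/s²] · [1/m²]
Adding exponents of each base unit: kg: 1, m: -1, s: -2
SI base units of pressure: kg/(m·s²)

Answer: kg/(m·s²)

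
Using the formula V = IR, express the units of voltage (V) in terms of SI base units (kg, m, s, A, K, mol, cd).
Units of each symbol in V = IR:
  I (current): A
  R (resistance, in ohms): kg·m²/(s³·A²)

Multiplying the contributions: [A] · [kg·m²/(s³·A²)]
Adding exponents of each base unit: kg: 1, m: 2, s: -3, A: -1
SI base units of voltage: kg·m²/(s³·A)

Answer: kg·m²/(s³·A)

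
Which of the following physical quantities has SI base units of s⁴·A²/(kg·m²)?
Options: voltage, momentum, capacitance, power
Checking the SI base units of each option:
  voltage (V = IR): kg·m²/(s³·A)  ✗
  momentum (p = mv): kg·m/s  ✗
  capacitance (C = Q/V): s⁴·A²/(kg·m²)  ✓ matches
  power (P = W/t): kg·m²/s³  ✗

Only capacitance has units s⁴·A²/(kg·m²).

Answer: capacitance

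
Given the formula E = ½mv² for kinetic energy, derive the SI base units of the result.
Units of each symbol in E = ½mv²:
  m (mass): kg
  v (speed): m/s  → to the power 2, contributes m²/s²
  The factor ½ is dimensionless.

Multiplying the contributions: [kg] · [m²/s²]
Adding exponents of each base unit: kg: 1, m: 2, s: -2
SI base units of kinetic energy: kg·m²/s²

Answer: kg·m²/s²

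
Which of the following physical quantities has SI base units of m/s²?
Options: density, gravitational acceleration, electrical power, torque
Checking the SI base units of each option:
  density (ρ = m/V): kg/m³  ✗
  gravitational acceleration (g = GM/r²): m/s²  ✓ matches
  electrical power (P = IV): kg·m²/s³  ✗
  torque (τ = Fr): kg·m²/s²  ✗

Only gravitational acceleration has units m/s².

Answer: gravitational acceleration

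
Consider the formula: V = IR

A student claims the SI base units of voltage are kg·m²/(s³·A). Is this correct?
Units of each symbol in V = IR:
  I (current): A
  R (resistance, in ohms): kg·m²/(s³·A²)

Multiplying the contributions: [A] · [kg·m²/(s³·A²)]
Adding exponents of each base unit: kg: 1, m: 2, s: -3, A: -1
SI base units of voltage: kg·m²/(s³·A)

The claimed units kg·m²/(s³·A) match the derived units, so the claim is correct.

Answer: Yes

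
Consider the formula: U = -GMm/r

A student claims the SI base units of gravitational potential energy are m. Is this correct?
Units of each symbol in U = -GMm/r:
  G (gravitational constant): m³/(kg·s²)
  M (mass): kg
  m (mass): kg
  r (distance): m  → in the denominator, contributes 1/m
  The minus sign does not affect the units.

Multiplying the contributions: [m³/(kg·s²)] · [kg] · [kg] · [1/m]
Adding exponents of each base unit: kg: 1, m: 2, s: -2
SI base units of gravitational potential energy: kg·m²/s²

The claimed units m (exponents m: 1) do not match the derived units kg·m²/s² (exponents kg: 1, m: 2, s: -2), so the claim is incorrect.

Answer: No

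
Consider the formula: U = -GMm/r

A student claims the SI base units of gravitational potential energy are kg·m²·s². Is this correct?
Units of each symbol in U = -GMm/r:
  G (gravitational constant): m³/(kg·s²)
  M (mass): kg
  m (mass): kg
  r (distance): m  → in the denominator, contributes 1/m
  The minus sign does not affect the units.

Multiplying the contributions: [m³/(kg·s²)] · [kg] · [kg] · [1/m]
Adding exponents of each base unit: kg: 1, m: 2, s: -2
SI base units of gravitational potential energy: kg·m²/s²

The claimed units kg·m²·s² (exponents kg: 1, m: 2, s: 2) do not match the derived units kg·m²/s² (exponents kg: 1, m: 2, s: -2), so the claim is incorrect.

Answer: No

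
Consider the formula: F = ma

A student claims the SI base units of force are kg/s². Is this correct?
Units of each symbol in F = ma:
  m (mass): kg
  a (acceleration): m/s²

Multiplying the contributions: [kg] · [m/s²]
Adding exponents of each base unit: kg: 1, m: 1, s: -2
SI base units of force: kg·m/s²

The claimed units kg/s² (exponents kg: 1, s: -2) do not match the derived units kg·m/s² (exponents kg: 1, m: 1, s: -2), so the claim is incorrect.

Answer: No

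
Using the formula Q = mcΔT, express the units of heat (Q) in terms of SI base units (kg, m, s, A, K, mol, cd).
Units of each symbol in Q = mcΔT:
  m (mass): kg
  c (specific heat capacity, in J/(kg·K)): m²/(s²·K)
  ΔT (temperature change): K

Multiplying the contributions: [kg] · [m²/(s²·K)] · [K]
Adding exponents of each base unit: kg: 1, m: 2, s: -2
SI base units of heat: kg·m²/s²

Answer: kg·m²/s²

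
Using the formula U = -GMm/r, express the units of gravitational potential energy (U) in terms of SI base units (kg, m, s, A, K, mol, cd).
Units of each symbol in U = -GMm/r:
  G (gravitational constant): m³/(kg·s²)
  M (mass): kg
  m (mass): kg
  r (distance): m  → in the denominator, contributes 1/m
  The minus sign does not affect the units.

Multiplying the contributions: [m³/(kg·s²)] · [kg] · [kg] · [1/m]
Adding exponents of each base unit: kg: 1, m: 2, s: -2
SI base units of gravitational potential energy: kg·m²/s²

Answer: kg·m²/s²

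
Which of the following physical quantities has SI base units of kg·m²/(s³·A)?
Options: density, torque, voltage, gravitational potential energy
Checking the SI base units of each option:
  density (ρ = m/V): kg/m³  ✗
  torque (τ = Fr): kg·m²/s²  ✗
  voltage (V = IR): kg·m²/(s³·A)  ✓ matches
  gravitational potential energy (U = -GMm/r): kg·m²/s²  ✗

Only voltage has units kg·m²/(s³·A).

Answer: voltage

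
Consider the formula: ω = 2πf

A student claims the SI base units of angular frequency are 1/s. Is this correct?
Units of each symbol in ω = 2πf:
  f (frequency): 1/s
  The factor 2π is dimensionless.

Multiplying the contributions: [1/s]
Adding exponents of each base unit: s: -1
SI base units of angular frequency: 1/s

The claimed units 1/s match the derived units, so the claim is correct.

Answer: Yes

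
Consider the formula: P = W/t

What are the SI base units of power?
Units of each symbol in P = W/t:
  W (work): kg·m²/s²
  t (time): s  → in the denominator, contributes 1/s

Multiplying the contributions: [kg·m²/s²] · [1/s]
Adding exponents of each base unit: kg: 1, m: 2, s: -3
SI base units of power: kg·m²/s³

Answer: kg·m²/s³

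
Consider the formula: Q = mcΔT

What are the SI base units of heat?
Units of each symbol in Q = mcΔT:
  m (mass): kg
  c (specific heat capacity, in J/(kg·K)): m²/(s²·K)
  ΔT (temperature change): K

Multiplying the contributions: [kg] · [m²/(s²·K)] · [K]
Adding exponents of each base unit: kg: 1, m: 2, s: -2
SI base units of heat: kg·m²/s²

Answer: kg·m²/s²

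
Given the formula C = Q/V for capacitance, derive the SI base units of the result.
Units of each symbol in C = Q/V:
  Q (charge, in coulombs): s·A
  V (voltage, in volts): kg·m²/(s³·A)  → in the denominator, contributes s³·A/(kg·m²)

Multiplying the contributions: [s·A] · [s³·A/(kg·m²)]
Adding exponents of each base unit: kg: -1, m: -2, s: 4, A: 2
SI base units of capacitance: s⁴·A²/(kg·m²)

Answer: s⁴·A²/(kg·m²)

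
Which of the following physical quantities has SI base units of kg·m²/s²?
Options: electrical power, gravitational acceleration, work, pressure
Checking the SI base units of each option:
  electrical power (P = IV): kg·m²/s³  ✗
  gravitational acceleration (g = GM/r²): m/s²  ✗
  work (W = Fd): kg·m²/s²  ✓ matches
  pressure (P = F/A): kg/(m·s²)  ✗

Only work has units kg·m²/s².

Answer: work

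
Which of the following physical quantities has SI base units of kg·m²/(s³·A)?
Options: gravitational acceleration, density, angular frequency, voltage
Checking the SI base units of each option:
  gravitational acceleration (g = GM/r²): m/s²  ✗
  density (ρ = m/V): kg/m³  ✗
  angular frequency (ω = 2πf): 1/s  ✗
  voltage (V = IR): kg·m²/(s³·A)  ✓ matches

Only voltage has units kg·m²/(s³·A).

Answer: voltage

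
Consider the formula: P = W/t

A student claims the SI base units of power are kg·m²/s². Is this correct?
Units of each symbol in P = W/t:
  W (work): kg·m²/s²
  t (time): s  → in the denominator, contributes 1/s

Multiplying the contributions: [kg·m²/s²] · [1/s]
Adding exponents of each base unit: kg: 1, m: 2, s: -3
SI base units of power: kg·m²/s³

The claimed units kg·m²/s² (exponents kg: 1, m: 2, s: -2) do not match the derived units kg·m²/s³ (exponents kg: 1, m: 2, s: -3), so the claim is incorrect.

Answer: No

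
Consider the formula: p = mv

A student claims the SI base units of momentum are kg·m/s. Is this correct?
Units of each symbol in p = mv:
  m (mass): kg
  v (velocity): m/s

Multiplying the contributions: [kg] · [m/s]
Adding exponents of each base unit: kg: 1, m: 1, s: -1
SI base units of momentum: kg·m/s

The claimed units kg·m/s match the derived units, so the claim is correct.

Answer: Yes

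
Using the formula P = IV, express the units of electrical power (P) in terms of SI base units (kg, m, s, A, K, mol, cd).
Units of each symbol in P = IV:
  I (current): A
  V (voltage, in volts): kg·m²/(s³·A)

Multiplying the contributions: [A] · [kg·m²/(s³·A)]
Adding exponents of each base unit: kg: 1, m: 2, s: -3
SI base units of electrical power: kg·m²/s³

Answer: kg·m²/s³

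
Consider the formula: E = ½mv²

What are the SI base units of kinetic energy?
Units of each symbol in E = ½mv²:
  m (mass): kg
  v (speed): m/s  → to the power 2, contributes m²/s²
  The factor ½ is dimensionless.

Multiplying the contributions: [kg] · [m²/s²]
Adding exponents of each base unit: kg: 1, m: 2, s: -2
SI base units of kinetic energy: kg·m²/s²

Answer: kg·m²/s²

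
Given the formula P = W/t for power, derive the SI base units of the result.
Units of each symbol in P = W/t:
  W (work): kg·m²/s²
  t (time): s  → in the denominator, contributes 1/s

Multiplying the contributions: [kg·m²/s²] · [1/s]
Adding exponents of each base unit: kg: 1, m: 2, s: -3
SI base units of power: kg·m²/s³

Answer: kg·m²/s³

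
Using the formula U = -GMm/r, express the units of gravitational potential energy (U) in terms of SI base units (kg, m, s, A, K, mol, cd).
Units of each symbol in U = -GMm/r:
  G (gravitational constant): m³/(kg·s²)
  M (mass): kg
  m (mass): kg
  r (distance): m  → in the denominator, contributes 1/m
  The minus sign does not affect the units.

Multiplying the contributions: [m³/(kg·s²)] · [kg] · [kg] · [1/m]
Adding exponents of each base unit: kg: 1, m: 2, s: -2
SI base units of gravitational potential energy: kg·m²/s²

Answer: kg·m²/s²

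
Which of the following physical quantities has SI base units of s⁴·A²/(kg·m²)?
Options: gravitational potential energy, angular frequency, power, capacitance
Checking the SI base units of each option:
  gravitational potential energy (U = -GMm/r): kg·m²/s²  ✗
  angular frequency (ω = 2πf): 1/s  ✗
  power (P = W/t): kg·m²/s³  ✗
  capacitance (C = Q/V): s⁴·A²/(kg·m²)  ✓ matches

Only capacitance has units s⁴·A²/(kg·m²).

Answer: capacitance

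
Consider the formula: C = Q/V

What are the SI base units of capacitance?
Units of each symbol in C = Q/V:
  Q (charge, in coulombs): s·A
  V (voltage, in volts): kg·m²/(s³·A)  → in the denominator, contributes s³·A/(kg·m²)

Multiplying the contributions: [s·A] · [s³·A/(kg·m²)]
Adding exponents of each base unit: kg: -1, m: -2, s: 4, A: 2
SI base units of capacitance: s⁴·A²/(kg·m²)

Answer: s⁴·A²/(kg·m²)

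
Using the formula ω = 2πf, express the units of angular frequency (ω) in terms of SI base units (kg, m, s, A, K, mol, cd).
Units of each symbol in ω = 2πf:
  f (frequency): 1/s
  The factor 2π is dimensionless.

Multiplying the contributions: [1/s]
Adding exponents of each base unit: s: -1
SI base units of angular frequency: 1/s

Answer: 1/s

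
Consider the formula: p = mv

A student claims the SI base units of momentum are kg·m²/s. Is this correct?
Units of each symbol in p = mv:
  m (mass): kg
  v (velocity): m/s

Multiplying the contributions: [kg] · [m/s]
Adding exponents of each base unit: kg: 1, m: 1, s: -1
SI base units of momentum: kg·m/s

The claimed units kg·m²/s (exponents kg: 1, m: 2, s: -1) do not match the derived units kg·m/s (exponents kg: 1, m: 1, s: -1), so the claim is incorrect.

Answer: No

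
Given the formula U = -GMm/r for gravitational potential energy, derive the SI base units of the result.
Units of each symbol in U = -GMm/r:
  G (gravitational constant): m³/(kg·s²)
  M (mass): kg
  m (mass): kg
  r (distance): m  → in the denominator, contributes 1/m
  The minus sign does not affect the units.

Multiplying the contributions: [m³/(kg·s²)] · [kg] · [kg] · [1/m]
Adding exponents of each base unit: kg: 1, m: 2, s: -2
SI base units of gravitational potential energy: kg·m²/s²

Answer: kg·m²/s²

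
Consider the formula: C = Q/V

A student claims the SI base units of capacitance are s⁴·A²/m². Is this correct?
Units of each symbol in C = Q/V:
  Q (charge, in coulombs): s·A
  V (voltage, in volts): kg·m²/(s³·A)  → in the denominator, contributes s³·A/(kg·m²)

Multiplying the contributions: [s·A] · [s³·A/(kg·m²)]
Adding exponents of each base unit: kg: -1, m: -2, s: 4, A: 2
SI base units of capacitance: s⁴·A²/(kg·m²)

The claimed units s⁴·A²/m² (exponents m: -2, s: 4, A: 2) do not match the derived units s⁴·A²/(kg·m²) (exponents kg: -1, m: -2, s: 4, A: 2), so the claim is incorrect.

Answer: No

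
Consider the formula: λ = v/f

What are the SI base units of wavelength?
Units of each symbol in λ = v/f:
  v (wave speed): m/s
  f (frequency): 1/s  → in the denominator, contributes s

Multiplying the contributions: [m/s] · [s]
Adding exponents of each base unit: m: 1
SI base units of wavelength: m

Answer: m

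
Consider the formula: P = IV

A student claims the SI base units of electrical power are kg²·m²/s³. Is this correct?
Units of each symbol in P = IV:
  I (current): A
  V (voltage, in volts): kg·m²/(s³·A)

Multiplying the contributions: [A] · [kg·m²/(s³·A)]
Adding exponents of each base unit: kg: 1, m: 2, s: -3
SI base units of electrical power: kg·m²/s³

The claimed units kg²·m²/s³ (exponents kg: 2, m: 2, s: -3) do not match the derived units kg·m²/s³ (exponents kg: 1, m: 2, s: -3), so the claim is incorrect.

Answer: No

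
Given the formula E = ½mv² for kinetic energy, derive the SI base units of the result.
Units of each symbol in E = ½mv²:
  m (mass): kg
  v (speed): m/s  → to the power 2, contributes m²/s²
  The factor ½ is dimensionless.

Multiplying the contributions: [kg] · [m²/s²]
Adding exponents of each base unit: kg: 1, m: 2, s: -2
SI base units of kinetic energy: kg·m²/s²

Answer: kg·m²/s²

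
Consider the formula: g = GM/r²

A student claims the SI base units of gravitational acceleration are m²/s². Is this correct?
Units of each symbol in g = GM/r²:
  G (gravitational constant): m³/(kg·s²)
  M (mass): kg
  r (distance): m  → to the power 2 in the denominator, contributes 1/m²

Multiplying the contributions: [m³/(kg·s²)] · [kg] · [1/m²]
Adding exponents of each base unit: m: 1, s: -2
SI base units of gravitational acceleration: m/s²

The claimed units m²/s² (exponents m: 2, s: -2) do not match the derived units m/s² (exponents m: 1, s: -2), so the claim is incorrect.

Answer: No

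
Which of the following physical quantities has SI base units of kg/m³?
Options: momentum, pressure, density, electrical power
Checking the SI base units of each option:
  momentum (p = mv): kg·m/s  ✗
  pressure (P = F/A): kg/(m·s²)  ✗
  density (ρ = m/V): kg/m³  ✓ matches
  electrical power (P = IV): kg·m²/s³  ✗

Only density has units kg/m³.

Answer: density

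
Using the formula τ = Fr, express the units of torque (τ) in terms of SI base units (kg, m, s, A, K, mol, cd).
Units of each symbol in τ = Fr:
  F (force): kg·m/s²
  r (lever arm): m

Multiplying the contributions: [kg·m/s²] · [m]
Adding exponents of each base unit: kg: 1, m: 2, s: -2
SI base units of torque: kg·m²/s²

Answer: kg·m²/s²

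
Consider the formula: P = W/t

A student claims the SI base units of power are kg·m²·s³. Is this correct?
Units of each symbol in P = W/t:
  W (work): kg·m²/s²
  t (time): s  → in the denominator, contributes 1/s

Multiplying the contributions: [kg·m²/s²] · [1/s]
Adding exponents of each base unit: kg: 1, m: 2, s: -3
SI base units of power: kg·m²/s³

The claimed units kg·m²·s³ (exponents kg: 1, m: 2, s: 3) do not match the derived units kg·m²/s³ (exponents kg: 1, m: 2, s: -3), so the claim is incorrect.

Answer: No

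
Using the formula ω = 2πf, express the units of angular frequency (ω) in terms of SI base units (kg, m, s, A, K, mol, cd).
Units of each symbol in ω = 2πf:
  f (frequency): 1/s
  The factor 2π is dimensionless.

Multiplying the contributions: [1/s]
Adding exponents of each base unit: s: -1
SI base units of angular frequency: 1/s

Answer: 1/s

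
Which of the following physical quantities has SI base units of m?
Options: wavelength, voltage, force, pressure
Checking the SI base units of each option:
  wavelength (λ = v/f): m  ✓ matches
  voltage (V = IR): kg·m²/(s³·A)  ✗
  force (F = ma): kg·m/s²  ✗
  pressure (P = F/A): kg/(m·s²)  ✗

Only wavelength has units m.

Answer: wavelength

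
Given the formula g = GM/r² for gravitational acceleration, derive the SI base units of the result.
Units of each symbol in g = GM/r²:
  G (gravitational constant): m³/(kg·s²)
  M (mass): kg
  r (distance): m  → to the power 2 in the denominator, contributes 1/m²

Multiplying the contributions: [m³/(kg·s²)] · [kg] · [1/m²]
Adding exponents of each base unit: m: 1, s: -2
SI base units of gravitational acceleration: m/s²

Answer: m/s²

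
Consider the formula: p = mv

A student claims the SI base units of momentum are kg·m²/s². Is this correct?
Units of each symbol in p = mv:
  m (mass): kg
  v (velocity): m/s

Multiplying the contributions: [kg] · [m/s]
Adding exponents of each base unit: kg: 1, m: 1, s: -1
SI base units of momentum: kg·m/s

The claimed units kg·m²/s² (exponents kg: 1, m: 2, s: -2) do not match the derived units kg·m/s (exponents kg: 1, m: 1, s: -1), so the claim is incorrect.

Answer: No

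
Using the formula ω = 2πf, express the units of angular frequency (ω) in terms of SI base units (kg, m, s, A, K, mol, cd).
Units of each symbol in ω = 2πf:
  f (frequency): 1/s
  The factor 2π is dimensionless.

Multiplying the contributions: [1/s]
Adding exponents of each base unit: s: -1
SI base units of angular frequency: 1/s

Answer: 1/s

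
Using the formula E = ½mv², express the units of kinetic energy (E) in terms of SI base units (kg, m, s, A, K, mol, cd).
Units of each symbol in E = ½mv²:
  m (mass): kg
  v (speed): m/s  → to the power 2, contributes m²/s²
  The factor ½ is dimensionless.

Multiplying the contributions: [kg] · [m²/s²]
Adding exponents of each base unit: kg: 1, m: 2, s: -2
SI base units of kinetic energy: kg·m²/s²

Answer: kg·m²/s²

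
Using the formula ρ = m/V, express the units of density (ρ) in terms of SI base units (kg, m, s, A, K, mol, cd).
Units of each symbol in ρ = m/V:
  m (mass): kg
  V (volume): m³  → in the denominator, contributes 1/m³

Multiplying the contributions: [kg] · [1/m³]
Adding exponents of each base unit: kg: 1, m: -3
SI base units of density: kg/m³

Answer: kg/m³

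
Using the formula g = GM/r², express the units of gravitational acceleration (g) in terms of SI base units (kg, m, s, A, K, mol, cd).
Units of each symbol in g = GM/r²:
  G (gravitational constant): m³/(kg·s²)
  M (mass): kg
  r (distance): m  → to the power 2 in the denominator, contributes 1/m²

Multiplying the contributions: [m³/(kg·s²)] · [kg] · [1/m²]
Adding exponents of each base unit: m: 1, s: -2
SI base units of gravitational acceleration: m/s²

Answer: m/s²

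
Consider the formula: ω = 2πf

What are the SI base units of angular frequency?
Units of each symbol in ω = 2πf:
  f (frequency): 1/s
  The factor 2π is dimensionless.

Multiplying the contributions: [1/s]
Adding exponents of each base unit: s: -1
SI base units of angular frequency: 1/s

Answer: 1/s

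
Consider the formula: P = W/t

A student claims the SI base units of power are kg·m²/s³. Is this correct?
Units of each symbol in P = W/t:
  W (work): kg·m²/s²
  t (time): s  → in the denominator, contributes 1/s

Multiplying the contributions: [kg·m²/s²] · [1/s]
Adding exponents of each base unit: kg: 1, m: 2, s: -3
SI base units of power: kg·m²/s³

The claimed units kg·m²/s³ match the derived units, so the claim is correct.

Answer: Yes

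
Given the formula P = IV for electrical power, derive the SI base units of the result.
Units of each symbol in P = IV:
  I (current): A
  V (voltage, in volts): kg·m²/(s³·A)

Multiplying the contributions: [A] · [kg·m²/(s³·A)]
Adding exponents of each base unit: kg: 1, m: 2, s: -3
SI base units of electrical power: kg·m²/s³

Answer: kg·m²/s³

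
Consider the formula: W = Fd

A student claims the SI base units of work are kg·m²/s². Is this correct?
Units of each symbol in W = Fd:
  F (force): kg·m/s²
  d (displacement): m

Multiplying the contributions: [kg·m/s²] · [m]
Adding exponents of each base unit: kg: 1, m: 2, s: -2
SI base units of work: kg·m²/s²

The claimed units kg·m²/s² match the derived units, so the claim is correct.

Answer: Yes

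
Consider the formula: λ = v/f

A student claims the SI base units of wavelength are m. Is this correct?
Units of each symbol in λ = v/f:
  v (wave speed): m/s
  f (frequency): 1/s  → in the denominator, contributes s

Multiplying the contributions: [m/s] · [s]
Adding exponents of each base unit: m: 1
SI base units of wavelength: m

The claimed units m match the derived units, so the claim is correct.

Answer: Yes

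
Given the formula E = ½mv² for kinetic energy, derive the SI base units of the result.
Units of each symbol in E = ½mv²:
  m (mass): kg
  v (speed): m/s  → to the power 2, contributes m²/s²
  The factor ½ is dimensionless.

Multiplying the contributions: [kg] · [m²/s²]
Adding exponents of each base unit: kg: 1, m: 2, s: -2
SI base units of kinetic energy: kg·m²/s²

Answer: kg·m²/s²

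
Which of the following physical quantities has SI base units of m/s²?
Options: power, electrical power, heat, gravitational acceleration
Checking the SI base units of each option:
  power (P = W/t): kg·m²/s³  ✗
  electrical power (P = IV): kg·m²/s³  ✗
  heat (Q = mcΔT): kg·m²/s²  ✗
  gravitational acceleration (g = GM/r²): m/s²  ✓ matches

Only gravitational acceleration has units m/s².

Answer: gravitational acceleration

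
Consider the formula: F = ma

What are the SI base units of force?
Units of each symbol in F = ma:
  m (mass): kg
  a (acceleration): m/s²

Multiplying the contributions: [kg] · [m/s²]
Adding exponents of each base unit: kg: 1, m: 1, s: -2
SI base units of force: kg·m/s²

Answer: kg·m/s²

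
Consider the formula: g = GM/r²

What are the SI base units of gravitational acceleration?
Units of each symbol in g = GM/r²:
  G (gravitational constant): m³/(kg·s²)
  M (mass): kg
  r (distance): m  → to the power 2 in the denominator, contributes 1/m²

Multiplying the contributions: [m³/(kg·s²)] · [kg] · [1/m²]
Adding exponents of each base unit: m: 1, s: -2
SI base units of gravitational acceleration: m/s²

Answer: m/s²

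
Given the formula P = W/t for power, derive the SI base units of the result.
Units of each symbol in P = W/t:
  W (work): kg·m²/s²
  t (time): s  → in the denominator, contributes 1/s

Multiplying the contributions: [kg·m²/s²] · [1/s]
Adding exponents of each base unit: kg: 1, m: 2, s: -3
SI base units of power: kg·m²/s³

Answer: kg·m²/s³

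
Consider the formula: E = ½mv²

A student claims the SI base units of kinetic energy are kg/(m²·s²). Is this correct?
Units of each symbol in E = ½mv²:
  m (mass): kg
  v (speed): m/s  → to the power 2, contributes m²/s²
  The factor ½ is dimensionless.

Multiplying the contributions: [kg] · [m²/s²]
Adding exponents of each base unit: kg: 1, m: 2, s: -2
SI base units of kinetic energy: kg·m²/s²

The claimed units kg/(m²·s²) (exponents kg: 1, m: -2, s: -2) do not match the derived units kg·m²/s² (exponents kg: 1, m: 2, s: -2), so the claim is incorrect.

Answer: No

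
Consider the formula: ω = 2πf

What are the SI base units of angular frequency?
Units of each symbol in ω = 2πf:
  f (frequency): 1/s
  The factor 2π is dimensionless.

Multiplying the contributions: [1/s]
Adding exponents of each base unit: s: -1
SI base units of angular frequency: 1/s

Answer: 1/s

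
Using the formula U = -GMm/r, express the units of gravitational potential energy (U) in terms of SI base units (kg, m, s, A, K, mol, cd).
Units of each symbol in U = -GMm/r:
  G (gravitational constant): m³/(kg·s²)
  M (mass): kg
  m (mass): kg
  r (distance): m  → in the denominator, contributes 1/m
  The minus sign does not affect the units.

Multiplying the contributions: [m³/(kg·s²)] · [kg] · [kg] · [1/m]
Adding exponents of each base unit: kg: 1, m: 2, s: -2
SI base units of gravitational potential energy: kg·m²/s²

Answer: kg·m²/s²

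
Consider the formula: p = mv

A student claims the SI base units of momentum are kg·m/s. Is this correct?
Units of each symbol in p = mv:
  m (mass): kg
  v (velocity): m/s

Multiplying the contributions: [kg] · [m/s]
Adding exponents of each base unit: kg: 1, m: 1, s: -1
SI base units of momentum: kg·m/s

The claimed units kg·m/s match the derived units, so the claim is correct.

Answer: Yes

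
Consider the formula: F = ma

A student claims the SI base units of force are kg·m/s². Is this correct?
Units of each symbol in F = ma:
  m (mass): kg
  a (acceleration): m/s²

Multiplying the contributions: [kg] · [m/s²]
Adding exponents of each base unit: kg: 1, m: 1, s: -2
SI base units of force: kg·m/s²

The claimed units kg·m/s² match the derived units, so the claim is correct.

Answer: Yes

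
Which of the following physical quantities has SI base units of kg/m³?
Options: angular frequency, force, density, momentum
Checking the SI base units of each option:
  angular frequency (ω = 2πf): 1/s  ✗
  force (F = ma): kg·m/s²  ✗
  density (ρ = m/V): kg/m³  ✓ matches
  momentum (p = mv): kg·m/s  ✗

Only density has units kg/m³.

Answer: density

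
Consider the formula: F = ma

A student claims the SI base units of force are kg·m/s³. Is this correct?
Units of each symbol in F = ma:
  m (mass): kg
  a (acceleration): m/s²

Multiplying the contributions: [kg] · [m/s²]
Adding exponents of each base unit: kg: 1, m: 1, s: -2
SI base units of force: kg·m/s²

The claimed units kg·m/s³ (exponents kg: 1, m: 1, s: -3) do not match the derived units kg·m/s² (exponents kg: 1, m: 1, s: -2), so the claim is incorrect.

Answer: No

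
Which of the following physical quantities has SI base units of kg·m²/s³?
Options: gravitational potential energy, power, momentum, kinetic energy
Checking the SI base units of each option:
  gravitational potential energy (U = -GMm/r): kg·m²/s²  ✗
  power (P = W/t): kg·m²/s³  ✓ matches
  momentum (p = mv): kg·m/s  ✗
  kinetic energy (E = ½mv²): kg·m²/s²  ✗

Only power has units kg·m²/s³.

Answer: power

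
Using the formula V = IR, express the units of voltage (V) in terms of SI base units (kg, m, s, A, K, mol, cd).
Units of each symbol in V = IR:
  I (current): A
  R (resistance, in ohms): kg·m²/(s³·A²)

Multiplying the contributions: [A] · [kg·m²/(s³·A²)]
Adding exponents of each base unit: kg: 1, m: 2, s: -3, A: -1
SI base units of voltage: kg·m²/(s³·A)

Answer: kg·m²/(s³·A)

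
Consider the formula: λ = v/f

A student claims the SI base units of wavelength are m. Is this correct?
Units of each symbol in λ = v/f:
  v (wave speed): m/s
  f (frequency): 1/s  → in the denominator, contributes s

Multiplying the contributions: [m/s] · [s]
Adding exponents of each base unit: m: 1
SI base units of wavelength: m

The claimed units m match the derived units, so the claim is correct.

Answer: Yes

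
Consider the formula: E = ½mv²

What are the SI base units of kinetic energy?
Units of each symbol in E = ½mv²:
  m (mass): kg
  v (speed): m/s  → to the power 2, contributes m²/s²
  The factor ½ is dimensionless.

Multiplying the contributions: [kg] · [m²/s²]
Adding exponents of each base unit: kg: 1, m: 2, s: -2
SI base units of kinetic energy: kg·m²/s²

Answer: kg·m²/s²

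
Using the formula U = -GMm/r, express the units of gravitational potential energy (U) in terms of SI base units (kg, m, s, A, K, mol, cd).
Units of each symbol in U = -GMm/r:
  G (gravitational constant): m³/(kg·s²)
  M (mass): kg
  m (mass): kg
  r (distance): m  → in the denominator, contributes 1/m
  The minus sign does not affect the units.

Multiplying the contributions: [m³/(kg·s²)] · [kg] · [kg] · [1/m]
Adding exponents of each base unit: kg: 1, m: 2, s: -2
SI base units of gravitational potential energy: kg·m²/s²

Answer: kg·m²/s²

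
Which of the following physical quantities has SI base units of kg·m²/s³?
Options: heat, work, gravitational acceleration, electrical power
Checking the SI base units of each option:
  heat (Q = mcΔT): kg·m²/s²  ✗
  work (W = Fd): kg·m²/s²  ✗
  gravitational acceleration (g = GM/r²): m/s²  ✗
  electrical power (P = IV): kg·m²/s³  ✓ matches

Only electrical power has units kg·m²/s³.

Answer: electrical power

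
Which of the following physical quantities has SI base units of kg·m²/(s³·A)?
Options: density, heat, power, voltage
Checking the SI base units of each option:
  density (ρ = m/V): kg/m³  ✗
  heat (Q = mcΔT): kg·m²/s²  ✗
  power (P = W/t): kg·m²/s³  ✗
  voltage (V = IR): kg·m²/(s³·A)  ✓ matches

Only voltage has units kg·m²/(s³·A).

Answer: voltage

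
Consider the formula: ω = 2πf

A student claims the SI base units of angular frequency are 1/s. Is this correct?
Units of each symbol in ω = 2πf:
  f (frequency): 1/s
  The factor 2π is dimensionless.

Multiplying the contributions: [1/s]
Adding exponents of each base unit: s: -1
SI base units of angular frequency: 1/s

The claimed units 1/s match the derived units, so the claim is correct.

Answer: Yes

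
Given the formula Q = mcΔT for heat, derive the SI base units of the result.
Units of each symbol in Q = mcΔT:
  m (mass): kg
  c (specific heat capacity, in J/(kg·K)): m²/(s²·K)
  ΔT (temperature change): K

Multiplying the contributions: [kg] · [m²/(s²·K)] · [K]
Adding exponents of each base unit: kg: 1, m: 2, s: -2
SI base units of heat: kg·m²/s²

Answer: kg·m²/s²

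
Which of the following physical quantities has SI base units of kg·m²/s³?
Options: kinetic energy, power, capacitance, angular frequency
Checking the SI base units of each option:
  kinetic energy (E = ½mv²): kg·m²/s²  ✗
  power (P = W/t): kg·m²/s³  ✓ matches
  capacitance (C = Q/V): s⁴·A²/(kg·m²)  ✗
  angular frequency (ω = 2πf): 1/s  ✗

Only power has units kg·m²/s³.

Answer: power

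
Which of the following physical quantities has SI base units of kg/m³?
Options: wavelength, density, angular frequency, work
Checking the SI base units of each option:
  wavelength (λ = v/f): m  ✗
  density (ρ = m/V): kg/m³  ✓ matches
  angular frequency (ω = 2πf): 1/s  ✗
  work (W = Fd): kg·m²/s²  ✗

Only density has units kg/m³.

Answer: density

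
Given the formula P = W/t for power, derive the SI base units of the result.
Units of each symbol in P = W/t:
  W (work): kg·m²/s²
  t (time): s  → in the denominator, contributes 1/s

Multiplying the contributions: [kg·m²/s²] · [1/s]
Adding exponents of each base unit: kg: 1, m: 2, s: -3
SI base units of power: kg·m²/s³

Answer: kg·m²/s³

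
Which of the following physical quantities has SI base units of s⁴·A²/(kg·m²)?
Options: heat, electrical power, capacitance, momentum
Checking the SI base units of each option:
  heat (Q = mcΔT): kg·m²/s²  ✗
  electrical power (P = IV): kg·m²/s³  ✗
  capacitance (C = Q/V): s⁴·A²/(kg·m²)  ✓ matches
  momentum (p = mv): kg·m/s  ✗

Only capacitance has units s⁴·A²/(kg·m²).

Answer: capacitance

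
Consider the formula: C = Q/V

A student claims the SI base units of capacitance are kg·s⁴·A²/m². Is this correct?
Units of each symbol in C = Q/V:
  Q (charge, in coulombs): s·A
  V (voltage, in volts): kg·m²/(s³·A)  → in the denominator, contributes s³·A/(kg·m²)

Multiplying the contributions: [s·A] · [s³·A/(kg·m²)]
Adding exponents of each base unit: kg: -1, m: -2, s: 4, A: 2
SI base units of capacitance: s⁴·A²/(kg·m²)

The claimed units kg·s⁴·A²/m² (exponents kg: 1, m: -2, s: 4, A: 2) do not match the derived units s⁴·A²/(kg·m²) (exponents kg: -1, m: -2, s: 4, A: 2), so the claim is incorrect.

Answer: No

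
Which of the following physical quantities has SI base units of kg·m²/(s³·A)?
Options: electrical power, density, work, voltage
Checking the SI base units of each option:
  electrical power (P = IV): kg·m²/s³  ✗
  density (ρ = m/V): kg/m³  ✗
  work (W = Fd): kg·m²/s²  ✗
  voltage (V = IR): kg·m²/(s³·A)  ✓ matches

Only voltage has units kg·m²/(s³·A).

Answer: voltage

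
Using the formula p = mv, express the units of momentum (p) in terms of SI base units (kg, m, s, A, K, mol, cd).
Units of each symbol in p = mv:
  m (mass): kg
  v (velocity): m/s

Multiplying the contributions: [kg] · [m/s]
Adding exponents of each base unit: kg: 1, m: 1, s: -1
SI base units of momentum: kg·m/s

Answer: kg·m/s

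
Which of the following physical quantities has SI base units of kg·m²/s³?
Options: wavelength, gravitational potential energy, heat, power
Checking the SI base units of each option:
  wavelength (λ = v/f): m  ✗
  gravitational potential energy (U = -GMm/r): kg·m²/s²  ✗
  heat (Q = mcΔT): kg·m²/s²  ✗
  power (P = W/t): kg·m²/s³  ✓ matches

Only power has units kg·m²/s³.

Answer: power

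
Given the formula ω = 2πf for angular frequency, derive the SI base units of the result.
Units of each symbol in ω = 2πf:
  f (frequency): 1/s
  The factor 2π is dimensionless.

Multiplying the contributions: [1/s]
Adding exponents of each base unit: s: -1
SI base units of angular frequency: 1/s

Answer: 1/s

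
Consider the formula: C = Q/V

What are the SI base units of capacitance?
Units of each symbol in C = Q/V:
  Q (charge, in coulombs): s·A
  V (voltage, in volts): kg·m²/(s³·A)  → in the denominator, contributes s³·A/(kg·m²)

Multiplying the contributions: [s·A] · [s³·A/(kg·m²)]
Adding exponents of each base unit: kg: -1, m: -2, s: 4, A: 2
SI base units of capacitance: s⁴·A²/(kg·m²)

Answer: s⁴·A²/(kg·m²)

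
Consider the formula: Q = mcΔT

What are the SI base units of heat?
Units of each symbol in Q = mcΔT:
  m (mass): kg
  c (specific heat capacity, in J/(kg·K)): m²/(s²·K)
  ΔT (temperature change): K

Multiplying the contributions: [kg] · [m²/(s²·K)] · [K]
Adding exponents of each base unit: kg: 1, m: 2, s: -2
SI base units of heat: kg·m²/s²

Answer: kg·m²/s²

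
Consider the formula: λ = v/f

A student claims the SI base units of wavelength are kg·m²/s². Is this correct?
Units of each symbol in λ = v/f:
  v (wave speed): m/s
  f (frequency): 1/s  → in the denominator, contributes s

Multiplying the contributions: [m/s] · [s]
Adding exponents of each base unit: m: 1
SI base units of wavelength: m

The claimed units kg·m²/s² (exponents kg: 1, m: 2, s: -2) do not match the derived units m (exponents m: 1), so the claim is incorrect.

Answer: No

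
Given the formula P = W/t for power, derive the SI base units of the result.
Units of each symbol in P = W/t:
  W (work): kg·m²/s²
  t (time): s  → in the denominator, contributes 1/s

Multiplying the contributions: [kg·m²/s²] · [1/s]
Adding exponents of each base unit: kg: 1, m: 2, s: -3
SI base units of power: kg·m²/s³

Answer: kg·m²/s³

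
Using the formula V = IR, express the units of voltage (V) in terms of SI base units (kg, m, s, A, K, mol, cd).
Units of each symbol in V = IR:
  I (current): A
  R (resistance, in ohms): kg·m²/(s³·A²)

Multiplying the contributions: [A] · [kg·m²/(s³·A²)]
Adding exponents of each base unit: kg: 1, m: 2, s: -3, A: -1
SI base units of voltage: kg·m²/(s³·A)

Answer: kg·m²/(s³·A)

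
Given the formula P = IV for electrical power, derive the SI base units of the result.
Units of each symbol in P = IV:
  I (current): A
  V (voltage, in volts): kg·m²/(s³·A)

Multiplying the contributions: [A] · [kg·m²/(s³·A)]
Adding exponents of each base unit: kg: 1, m: 2, s: -3
SI base units of electrical power: kg·m²/s³

Answer: kg·m²/s³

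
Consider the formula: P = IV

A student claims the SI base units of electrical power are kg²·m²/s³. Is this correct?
Units of each symbol in P = IV:
  I (current): A
  V (voltage, in volts): kg·m²/(s³·A)

Multiplying the contributions: [A] · [kg·m²/(s³·A)]
Adding exponents of each base unit: kg: 1, m: 2, s: -3
SI base units of electrical power: kg·m²/s³

The claimed units kg²·m²/s³ (exponents kg: 2, m: 2, s: -3) do not match the derived units kg·m²/s³ (exponents kg: 1, m: 2, s: -3), so the claim is incorrect.

Answer: No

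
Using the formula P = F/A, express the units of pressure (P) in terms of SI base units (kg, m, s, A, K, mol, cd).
Units of each symbol in P = F/A:
  F (force): kg·m/s²
  A (area): m²  → in the denominator, contributes 1/m²

Multiplying the contributions: [kg·m/s²] · [1/m²]
Adding exponents of each base unit: kg: 1, m: -1, s: -2
SI base units of pressure: kg/(m·s²)

Answer: kg/(m·s²)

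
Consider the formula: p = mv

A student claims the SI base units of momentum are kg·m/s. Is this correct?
Units of each symbol in p = mv:
  m (mass): kg
  v (velocity): m/s

Multiplying the contributions: [kg] · [m/s]
Adding exponents of each base unit: kg: 1, m: 1, s: -1
SI base units of momentum: kg·m/s

The claimed units kg·m/s match the derived units, so the claim is correct.

Answer: Yes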